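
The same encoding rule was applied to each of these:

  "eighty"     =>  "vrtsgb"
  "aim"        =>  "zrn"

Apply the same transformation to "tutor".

gfgli

Each pair mirrors across the alphabet (e↔v, i↔r, g↔t): positions sum to 25. Each letter is replaced by its mirror in the alphabet: a↔z, b↔y, c↔x, and so on (the Atbash cipher).
On tutor: t↔g, u↔f, t↔g, o↔l, r↔i.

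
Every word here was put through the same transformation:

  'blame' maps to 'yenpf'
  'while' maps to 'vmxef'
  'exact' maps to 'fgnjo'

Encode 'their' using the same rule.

b(1)→y(24) and l(11)→e(4) fit y≡11x+13 (mod 26); the inverse of 11 mod 26 is 19. Each letter's alphabet position (a=0..z=25) is mapped through 11·x+13 mod 26 — an affine cipher.
For their: t(19)→11·19+13≡14=o; h(7)→11·7+13≡12=m; e(4)→11·4+13≡5=f; i(8)→11·8+13≡23=x; r(17)→11·17+13≡18=s (all mod 26).

omfxs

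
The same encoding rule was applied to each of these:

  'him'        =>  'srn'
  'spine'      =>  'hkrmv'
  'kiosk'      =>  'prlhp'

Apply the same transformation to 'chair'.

Each pair mirrors across the alphabet (h↔s, i↔r, m↔n): positions sum to 25. Letters are reflected about the middle of the alphabet (position → 25−position): Atbash.
On chair: c↔x, h↔s, a↔z, i↔r, r↔i.

xszri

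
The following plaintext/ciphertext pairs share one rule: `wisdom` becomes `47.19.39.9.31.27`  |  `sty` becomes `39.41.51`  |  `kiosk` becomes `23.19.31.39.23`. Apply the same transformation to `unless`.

43.29.25.11.39.39

w(#23)→47 and i(#9)→19: differences scale by 2, so n = 2·pos + 1. The formula is n = 2×(alphabet index, a=1) + 1.
On unless: u=21→43, n=14→29, l=12→25, e=5→11, s=19→39, s=19→39.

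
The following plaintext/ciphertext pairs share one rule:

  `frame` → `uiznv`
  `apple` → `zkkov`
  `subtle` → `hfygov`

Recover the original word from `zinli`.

Each pair mirrors across the alphabet (f↔u, r↔i, a↔z): positions sum to 25. This is the alphabet-reversal cipher (Atbash): a becomes z, b becomes y, etc.
Reversing it on zinli: z↔a, i↔r, n↔m, l↔o, i↔r.

armor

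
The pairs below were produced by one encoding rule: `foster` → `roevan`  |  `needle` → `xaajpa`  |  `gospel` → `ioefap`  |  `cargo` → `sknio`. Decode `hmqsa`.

This is an affine cipher: with a=0,…,z=25, each position x becomes (17x+10) mod 26.
Reversing it on hmqsa: h(7)→23·(7−10)≡9=j; m(12)→23·(12−10)≡20=u; q(16)→23·(16−10)≡8=i; s(18)→23·(18−10)≡2=c; a(0)→23·(0−10)≡4=e (all mod 26).

juice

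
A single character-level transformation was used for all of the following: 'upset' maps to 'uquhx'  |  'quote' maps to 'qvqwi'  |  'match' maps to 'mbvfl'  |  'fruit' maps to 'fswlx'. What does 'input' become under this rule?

In upset: u→u is +0, p→q is +1, s→u is +2, e→h is +3 — the shift increases by 1 each position. The shift increases by 1 at each position, starting from +0: 0, 1, 2, ….
For input: i+0=i, n+1=o, p+2=r, u+3=x, t+4=x.

iorxx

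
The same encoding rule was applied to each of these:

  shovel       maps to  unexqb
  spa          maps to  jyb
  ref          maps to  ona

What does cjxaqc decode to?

throat

The word is reversed, then every letter is shifted forward by 9.
Undoing it on cjxaqc: shift back: c−9=t, j−9=a, x−9=o, a−9=r, q−9=h, c−9=t → taorht; then reverse → throat.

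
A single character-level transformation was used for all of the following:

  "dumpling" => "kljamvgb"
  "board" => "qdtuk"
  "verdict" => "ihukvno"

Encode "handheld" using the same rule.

d(3)→k(10) and u(20)→l(11) fit y≡23x+19 (mod 26); the inverse of 23 mod 26 is 17. Each letter's alphabet position (a=0..z=25) is mapped through 23·x+19 mod 26 — an affine cipher.
On handheld: h(7)→23·7+19≡24=y; a(0)→23·0+19≡19=t; n(13)→23·13+19≡6=g; d(3)→23·3+19≡10=k; h(7)→23·7+19≡24=y; e(4)→23·4+19≡7=h; l(11)→23·11+19≡12=m; d(3)→23·3+19≡10=k (all mod 26).

ytgkyhmk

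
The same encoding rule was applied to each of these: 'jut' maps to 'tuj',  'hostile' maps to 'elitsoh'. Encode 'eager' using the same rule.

regae

The output letters match the input read backwards: jut reversed is tuj. It's just the letters in reverse order.
Applying it to eager: reverse → regae.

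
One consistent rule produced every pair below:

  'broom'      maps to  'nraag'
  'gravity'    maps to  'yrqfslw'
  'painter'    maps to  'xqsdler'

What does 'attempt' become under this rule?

b(1)→n(13) and r(17)→r(17) fit y≡23x+16 (mod 26); the inverse of 23 mod 26 is 17. Each letter's alphabet position (a=0..z=25) is mapped through 23·x+16 mod 26 — an affine cipher.
On attempt: a(0)→23·0+16≡16=q; t(19)→23·19+16≡11=l; t(19)→23·19+16≡11=l; e(4)→23·4+16≡4=e; m(12)→23·12+16≡6=g; p(15)→23·15+16≡23=x; t(19)→23·19+16≡11=l (all mod 26).

qllegxl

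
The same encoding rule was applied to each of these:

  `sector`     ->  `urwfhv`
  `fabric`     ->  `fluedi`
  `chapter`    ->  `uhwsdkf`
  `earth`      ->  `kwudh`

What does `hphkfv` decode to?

Two steps: reverse the string, then apply a Caesar shift of +3.
Reversing it on hphkfv: shift back: h−3=e, p−3=m, h−3=e, k−3=h, f−3=c, v−3=s → emehcs; then reverse → scheme.

scheme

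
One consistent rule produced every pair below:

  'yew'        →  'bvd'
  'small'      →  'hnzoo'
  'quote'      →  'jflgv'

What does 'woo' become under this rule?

Each letter is replaced by its mirror in the alphabet: a↔z, b↔y, c↔x, and so on (the Atbash cipher).
For woo: w↔d, o↔l, o↔l.

dll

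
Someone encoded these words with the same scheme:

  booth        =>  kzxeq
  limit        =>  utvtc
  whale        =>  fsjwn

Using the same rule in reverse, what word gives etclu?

vital

It's a Vigenère-style cipher with numeric key [9,11]: position i shifts by key[i mod 2].
Undoing it on etclu: e−9=v, t−11=i, c−9=t, l−11=a, u−9=l.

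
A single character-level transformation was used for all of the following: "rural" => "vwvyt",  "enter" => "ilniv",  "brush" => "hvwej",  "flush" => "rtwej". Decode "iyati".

eagle

Each letter's alphabet position (a=0..z=25) is mapped through 9·x+24 mod 26 — an affine cipher.
Reversing it on iyati: i(8)→3·(8−24)≡4=e; y(24)→3·(24−24)≡0=a; a(0)→3·(0−24)≡6=g; t(19)→3·(19−24)≡11=l; i(8)→3·(8−24)≡4=e (all mod 26).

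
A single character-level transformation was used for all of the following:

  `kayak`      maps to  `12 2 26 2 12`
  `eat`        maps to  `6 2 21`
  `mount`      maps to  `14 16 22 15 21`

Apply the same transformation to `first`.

k is letter #11 and maps to 12: an offset of 1. Each letter is replaced by its alphabet position (a=1..z=26) + 1.
Applying it to first: f=6→7, i=9→10, r=18→19, s=19→20, t=20→21.

7 10 19 20 21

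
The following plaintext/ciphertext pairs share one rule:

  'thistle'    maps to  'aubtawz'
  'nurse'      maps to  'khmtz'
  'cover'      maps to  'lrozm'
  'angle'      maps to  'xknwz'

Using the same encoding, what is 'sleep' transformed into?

This is an affine cipher: with a=0,…,z=25, each position x becomes (7x+23) mod 26.
On sleep: s(18)→7·18+23≡19=t; l(11)→7·11+23≡22=w; e(4)→7·4+23≡25=z; e(4)→7·4+23≡25=z; p(15)→7·15+23≡24=y (all mod 26).

twzzy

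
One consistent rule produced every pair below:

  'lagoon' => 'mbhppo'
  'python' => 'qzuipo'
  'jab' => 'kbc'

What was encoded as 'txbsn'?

swarm

Each letter is shifted forward by 1 in the alphabet (a Caesar shift of +1).
Reversing it on txbsn: t−1=s, x−1=w, b−1=a, s−1=r, n−1=m.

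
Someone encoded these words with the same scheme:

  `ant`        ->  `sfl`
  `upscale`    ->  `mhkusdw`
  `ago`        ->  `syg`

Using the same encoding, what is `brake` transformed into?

tjscw

Each letter is shifted forward by 18 in the alphabet (a Caesar shift of +18).
Applying it to brake: b+18=t, r+18=j, a+18=s, k+18=c, e+18=w.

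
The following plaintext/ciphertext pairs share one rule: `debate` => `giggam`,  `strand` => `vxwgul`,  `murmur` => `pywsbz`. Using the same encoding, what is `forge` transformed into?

Letter i (0-indexed) is shifted by i+3, so successive shifts are 3, 4, 5, ….
On forge: f+3=i, o+4=s, r+5=w, g+6=m, e+7=l.

iswml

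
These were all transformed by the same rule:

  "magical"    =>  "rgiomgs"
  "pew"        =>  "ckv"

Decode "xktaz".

The output letters match the input read backwards, each shifted +6: magical reversed is lacigam. Read the word backwards and shift each letter +6.
Decoding xktaz: shift back: x−6=r, k−6=e, t−6=n, a−6=u, z−6=t → renut; then reverse → tuner.

tuner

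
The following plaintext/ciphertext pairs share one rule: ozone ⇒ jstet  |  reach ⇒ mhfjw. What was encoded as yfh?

cat

The output letters match the input read backwards, each shifted +5: ozone reversed is enozo. Two steps: reverse the string, then apply a Caesar shift of +5.
Undoing it on yfh: shift back: y−5=t, f−5=a, h−5=c → tac; then reverse → cat.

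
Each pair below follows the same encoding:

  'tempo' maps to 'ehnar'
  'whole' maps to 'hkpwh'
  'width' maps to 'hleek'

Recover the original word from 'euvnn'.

truck

Shifts by position in tempo: pos 0: t→e (+11), pos 1: e→h (+3), pos 2: m→n (+1), pos 3: p→a (+11), pos 4: o→r (+3) — repeating every 3. The shifts repeat in a cycle of length 3: positions 0,1,… shift by +11, +3, +1, then the pattern repeats.
Reversing it on euvnn: e−11=t, u−3=r, v−1=u, n−11=c, n−3=k.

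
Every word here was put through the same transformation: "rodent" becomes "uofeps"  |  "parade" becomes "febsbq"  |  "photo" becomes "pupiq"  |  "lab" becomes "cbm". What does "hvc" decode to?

bug

Read the word backwards and shift each letter +1.
Undoing it on hvc: shift back: h−1=g, v−1=u, c−1=b → gub; then reverse → bug.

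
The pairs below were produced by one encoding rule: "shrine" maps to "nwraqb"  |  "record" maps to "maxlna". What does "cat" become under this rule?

cjl

The output letters match the input read backwards, each shifted +9: shrine reversed is enirhs. Two steps: reverse the string, then apply a Caesar shift of +9.
Applying it to cat: reverse → tac; then shift: t+9=c, a+9=j, c+9=l.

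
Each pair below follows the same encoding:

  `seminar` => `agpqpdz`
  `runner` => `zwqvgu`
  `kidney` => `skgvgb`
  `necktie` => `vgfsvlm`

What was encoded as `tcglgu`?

ladder

It's a Vigenère-style cipher with numeric key [8,2,3]: position i shifts by key[i mod 3].
Undoing it on tcglgu: t−8=l, c−2=a, g−3=d, l−8=d, g−2=e, u−3=r.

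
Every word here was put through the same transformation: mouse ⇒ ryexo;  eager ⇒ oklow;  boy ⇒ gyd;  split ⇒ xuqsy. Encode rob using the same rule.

The shift depends on letter class: consonant m→r is +5, but vowel o→y is +10. Two shifts are in play — +10 for a/e/i/o/u, +5 for every other letter.
Applying it to rob: r(cons)+5=w, o(vowel)+10=y, b(cons)+5=g.

wyg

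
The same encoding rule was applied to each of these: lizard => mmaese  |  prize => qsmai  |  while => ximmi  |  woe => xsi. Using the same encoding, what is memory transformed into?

The shift depends on letter class: consonant l→m is +1, but vowel i→m is +4. Two shifts are in play — +4 for a/e/i/o/u, +1 for every other letter.
On memory: m(cons)+1=n, e(vowel)+4=i, m(cons)+1=n, o(vowel)+4=s, r(cons)+1=s, y(cons)+1=z.

ninssz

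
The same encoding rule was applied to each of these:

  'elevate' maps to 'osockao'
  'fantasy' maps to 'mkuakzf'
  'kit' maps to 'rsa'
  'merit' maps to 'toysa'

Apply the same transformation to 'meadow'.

tokkyd

The rule splits by letter class: vowels +10, consonants +7.
On meadow: m(cons)+7=t, e(vowel)+10=o, a(vowel)+10=k, d(cons)+7=k, o(vowel)+10=y, w(cons)+7=d.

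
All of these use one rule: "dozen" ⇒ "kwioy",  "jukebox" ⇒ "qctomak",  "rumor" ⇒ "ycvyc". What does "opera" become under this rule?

Each letter shifts forward by (position + 7), i.e. 7, 8, 9, … — the shift grows by one for each successive letter.
On opera: o+7=v, p+8=x, e+9=n, r+10=b, a+11=l.

vxnbl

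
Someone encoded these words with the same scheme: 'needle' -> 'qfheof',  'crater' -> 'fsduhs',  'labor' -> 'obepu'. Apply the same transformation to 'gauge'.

Shifts by position in needle: pos 0: n→q (+3), pos 1: e→f (+1), pos 2: e→h (+3), pos 3: d→e (+1) — repeating every 2. The shifts repeat in a cycle of length 2: positions 0,1,… shift by +3, +1, then the pattern repeats.
On gauge: g+3=j, a+1=b, u+3=x, g+1=h, e+3=h.

jbxhh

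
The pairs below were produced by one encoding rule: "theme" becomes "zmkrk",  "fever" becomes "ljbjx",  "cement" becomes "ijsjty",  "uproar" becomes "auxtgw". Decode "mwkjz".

greet

Shifts by position in theme: pos 0: t→z (+6), pos 1: h→m (+5), pos 2: e→k (+6), pos 3: m→r (+5) — repeating every 2. The shifts repeat in a cycle of length 2: positions 0,1,… shift by +6, +5, then the pattern repeats.
Undoing it on mwkjz: m−6=g, w−5=r, k−6=e, j−5=e, z−6=t.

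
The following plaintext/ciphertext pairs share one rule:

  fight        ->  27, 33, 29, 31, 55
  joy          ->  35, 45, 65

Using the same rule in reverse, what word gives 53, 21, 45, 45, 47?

scoop

Each letter becomes 2×(its alphabet position, a=1..z=26) + 15.
Reversing it on 53, 21, 45, 45, 47: 53→(53−15)÷2=19=s, 21→(21−15)÷2=3=c, 45→(45−15)÷2=15=o, 45→(45−15)÷2=15=o, 47→(47−15)÷2=16=p.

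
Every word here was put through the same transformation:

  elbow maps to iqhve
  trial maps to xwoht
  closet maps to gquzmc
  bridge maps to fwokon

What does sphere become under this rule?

wunlzn

In elbow: e→i is +4, l→q is +5, b→h is +6, o→v is +7 — the shift increases by 1 each position. Each letter shifts forward by (position + 4), i.e. 4, 5, 6, … — the shift grows by one for each successive letter.
For sphere: s+4=w, p+5=u, h+6=n, e+7=l, r+8=z, e+9=n.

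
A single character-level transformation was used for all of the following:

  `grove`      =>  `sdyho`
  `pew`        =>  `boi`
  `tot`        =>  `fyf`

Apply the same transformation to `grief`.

sdsor

Vowels shift forward by 10 and consonants shift forward by 12.
Applying it to grief: g(cons)+12=s, r(cons)+12=d, i(vowel)+10=s, e(vowel)+10=o, f(cons)+12=r.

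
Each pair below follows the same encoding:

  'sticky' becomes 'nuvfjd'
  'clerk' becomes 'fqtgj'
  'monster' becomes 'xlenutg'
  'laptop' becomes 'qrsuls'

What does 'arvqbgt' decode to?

s(18)→n(13) and t(19)→u(20) fit y≡7x+17 (mod 26); the inverse of 7 mod 26 is 15. This is an affine cipher: with a=0,…,z=25, each position x becomes (7x+17) mod 26.
Undoing it on arvqbgt: a(0)→15·(0−17)≡5=f; r(17)→15·(17−17)≡0=a; v(21)→15·(21−17)≡8=i; q(16)→15·(16−17)≡11=l; b(1)→15·(1−17)≡20=u; g(6)→15·(6−17)≡17=r; t(19)→15·(19−17)≡4=e (all mod 26).

failure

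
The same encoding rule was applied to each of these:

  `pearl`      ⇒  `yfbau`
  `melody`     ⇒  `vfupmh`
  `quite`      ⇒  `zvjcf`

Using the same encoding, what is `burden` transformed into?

kvamfw

The shift depends on letter class: consonant p→y is +9, but vowel e→f is +1. Vowels shift forward by 1 and consonants shift forward by 9.
Applying it to burden: b(cons)+9=k, u(vowel)+1=v, r(cons)+9=a, d(cons)+9=m, e(vowel)+1=f, n(cons)+9=w.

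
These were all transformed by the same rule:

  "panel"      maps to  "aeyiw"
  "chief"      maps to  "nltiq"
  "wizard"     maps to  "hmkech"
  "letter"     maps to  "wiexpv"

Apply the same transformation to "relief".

ciwmpj

The shifts repeat in a cycle of length 2: positions 0,1,… shift by +11, +4, then the pattern repeats.
Applying it to relief: r+11=c, e+4=i, l+11=w, i+4=m, e+11=p, f+4=j.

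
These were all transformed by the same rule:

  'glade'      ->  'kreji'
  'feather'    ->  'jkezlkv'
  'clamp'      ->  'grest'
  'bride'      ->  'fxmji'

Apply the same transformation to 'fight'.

Shifts by position in glade: pos 0: g→k (+4), pos 1: l→r (+6), pos 2: a→e (+4), pos 3: d→j (+6) — repeating every 2. It's a Vigenère-style cipher with numeric key [4,6]: position i shifts by key[i mod 2].
On fight: f+4=j, i+6=o, g+4=k, h+6=n, t+4=x.

joknx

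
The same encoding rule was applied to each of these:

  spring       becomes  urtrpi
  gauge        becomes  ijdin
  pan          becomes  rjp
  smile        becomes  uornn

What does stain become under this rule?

Vowels shift forward by 9 and consonants shift forward by 2.
For stain: s(cons)+2=u, t(cons)+2=v, a(vowel)+9=j, i(vowel)+9=r, n(cons)+2=p.

uvjrp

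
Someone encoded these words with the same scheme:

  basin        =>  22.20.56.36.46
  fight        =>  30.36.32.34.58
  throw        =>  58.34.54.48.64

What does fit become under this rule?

30.36.58

With a=1..z=26, the number is 2·pos + 18.
On fit: f=6→30, i=9→36, t=20→58.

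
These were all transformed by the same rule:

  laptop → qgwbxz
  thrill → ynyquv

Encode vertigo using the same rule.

akybrqz

Each letter shifts forward by (position + 5), i.e. 5, 6, 7, … — the shift grows by one for each successive letter.
On vertigo: v+5=a, e+6=k, r+7=y, t+8=b, i+9=r, g+10=q, o+11=z.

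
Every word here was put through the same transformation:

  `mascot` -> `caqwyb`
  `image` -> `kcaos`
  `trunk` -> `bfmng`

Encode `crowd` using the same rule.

wfyih

m(12)→c(2) and a(0)→a(0) fit y≡11x+0 (mod 26); the inverse of 11 mod 26 is 19. Each letter's alphabet position (a=0..z=25) is mapped through 11·x+0 mod 26 — an affine cipher.
For crowd: c(2)→11·2+0≡22=w; r(17)→11·17+0≡5=f; o(14)→11·14+0≡24=y; w(22)→11·22+0≡8=i; d(3)→11·3+0≡7=h (all mod 26).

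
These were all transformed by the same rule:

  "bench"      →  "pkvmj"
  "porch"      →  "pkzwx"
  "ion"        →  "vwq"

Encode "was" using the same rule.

Two steps: reverse the string, then apply a Caesar shift of +8.
Applying it to was: reverse → saw; then shift: s+8=a, a+8=i, w+8=e.

aie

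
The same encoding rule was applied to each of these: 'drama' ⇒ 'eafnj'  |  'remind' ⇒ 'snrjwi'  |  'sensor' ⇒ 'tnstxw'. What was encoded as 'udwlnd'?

Shifts by position in drama: pos 0: d→e (+1), pos 1: r→a (+9), pos 2: a→f (+5), pos 3: m→n (+1), pos 4: a→j (+9) — repeating every 3. It's a Vigenère-style cipher with numeric key [1,9,5]: position i shifts by key[i mod 3].
Reversing it on udwlnd: u−1=t, d−9=u, w−5=r, l−1=k, n−9=e, d−5=y.

turkey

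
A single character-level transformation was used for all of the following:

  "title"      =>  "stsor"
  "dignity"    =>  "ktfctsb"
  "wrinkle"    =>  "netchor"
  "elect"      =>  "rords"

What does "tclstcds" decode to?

t(19)→s(18) and i(8)→t(19) fit y≡7x+15 (mod 26); the inverse of 7 mod 26 is 15. Each letter's alphabet position (a=0..z=25) is mapped through 7·x+15 mod 26 — an affine cipher.
Reversing it on tclstcds: t(19)→15·(19−15)≡8=i; c(2)→15·(2−15)≡13=n; l(11)→15·(11−15)≡18=s; s(18)→15·(18−15)≡19=t; t(19)→15·(19−15)≡8=i; c(2)→15·(2−15)≡13=n; d(3)→15·(3−15)≡2=c; s(18)→15·(18−15)≡19=t (all mod 26).

instinct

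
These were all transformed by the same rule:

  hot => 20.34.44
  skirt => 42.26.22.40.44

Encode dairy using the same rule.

12.6.22.40.54

h(#8)→20 and o(#15)→34: differences scale by 2, so n = 2·pos + 4. Each letter becomes 2×(its alphabet position, a=1..z=26) + 4.
For dairy: d=4→12, a=1→6, i=9→22, r=18→40, y=25→54.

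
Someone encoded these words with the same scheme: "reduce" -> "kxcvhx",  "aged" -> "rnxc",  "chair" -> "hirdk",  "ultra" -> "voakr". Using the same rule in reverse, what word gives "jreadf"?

r(17)→k(10) and e(4)→x(23) fit y≡21x+17 (mod 26); the inverse of 21 mod 26 is 5. This is an affine cipher: with a=0,…,z=25, each position x becomes (21x+17) mod 26.
Undoing it on jreadf: j(9)→5·(9−17)≡12=m; r(17)→5·(17−17)≡0=a; e(4)→5·(4−17)≡13=n; a(0)→5·(0−17)≡19=t; d(3)→5·(3−17)≡8=i; f(5)→5·(5−17)≡18=s (all mod 26).

mantis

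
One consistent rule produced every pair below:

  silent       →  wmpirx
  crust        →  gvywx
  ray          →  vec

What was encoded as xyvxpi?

This is a Caesar cipher with shift 4.
Reversing it on xyvxpi: x−4=t, y−4=u, v−4=r, x−4=t, p−4=l, i−4=e.

turtle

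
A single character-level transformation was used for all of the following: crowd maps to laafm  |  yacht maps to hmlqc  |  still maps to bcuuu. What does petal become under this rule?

The shift depends on letter class: consonant c→l is +9, but vowel o→a is +12. Vowels shift forward by 12 and consonants shift forward by 9.
For petal: p(cons)+9=y, e(vowel)+12=q, t(cons)+9=c, a(vowel)+12=m, l(cons)+9=u.

yqcmu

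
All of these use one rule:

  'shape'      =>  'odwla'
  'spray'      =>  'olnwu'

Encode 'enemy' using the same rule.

ajaiu

Compare letters: s→o is +22, h→d is +22, a→w is +22 — a constant shift. Every letter moves 22 places later in the alphabet, wrapping around z→a.
Applying it to enemy: e+22=a, n+22=j, e+22=a, m+22=i, y+22=u.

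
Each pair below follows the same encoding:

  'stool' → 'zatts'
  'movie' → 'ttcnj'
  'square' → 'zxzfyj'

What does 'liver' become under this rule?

The shift depends on letter class: consonant s→z is +7, but vowel o→t is +5. Vowels shift forward by 5 and consonants shift forward by 7.
Applying it to liver: l(cons)+7=s, i(vowel)+5=n, v(cons)+7=c, e(vowel)+5=j, r(cons)+7=y.

sncjy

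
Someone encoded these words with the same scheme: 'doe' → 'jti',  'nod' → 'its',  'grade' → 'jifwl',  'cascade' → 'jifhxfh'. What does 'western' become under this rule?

swjyxjb

The output letters match the input read backwards, each shifted +5: doe reversed is eod. Read the word backwards and shift each letter +5.
Applying it to western: reverse → nretsew; then shift: n+5=s, r+5=w, e+5=j, t+5=y, s+5=x, e+5=j, w+5=b.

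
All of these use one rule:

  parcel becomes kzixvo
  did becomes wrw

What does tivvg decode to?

greet

Each pair mirrors across the alphabet (p↔k, a↔z, r↔i): positions sum to 25. Each letter is replaced by its mirror in the alphabet: a↔z, b↔y, c↔x, and so on (the Atbash cipher).
Undoing it on tivvg: t↔g, i↔r, v↔e, v↔e, g↔t.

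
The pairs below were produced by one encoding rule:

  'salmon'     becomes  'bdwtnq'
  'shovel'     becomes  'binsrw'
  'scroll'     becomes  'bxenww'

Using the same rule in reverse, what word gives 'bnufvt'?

sodium

s(18)→b(1) and a(0)→d(3) fit y≡23x+3 (mod 26); the inverse of 23 mod 26 is 17. Each letter's alphabet position (a=0..z=25) is mapped through 23·x+3 mod 26 — an affine cipher.
Reversing it on bnufvt: b(1)→17·(1−3)≡18=s; n(13)→17·(13−3)≡14=o; u(20)→17·(20−3)≡3=d; f(5)→17·(5−3)≡8=i; v(21)→17·(21−3)≡20=u; t(19)→17·(19−3)≡12=m (all mod 26).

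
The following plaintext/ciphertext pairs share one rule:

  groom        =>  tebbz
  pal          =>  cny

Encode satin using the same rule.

fngva

Compare letters: g→t is +13, r→e is +13, o→b is +13 — a constant shift. This is a Caesar cipher with shift 13.
On satin: s+13=f, a+13=n, t+13=g, i+13=v, n+13=a.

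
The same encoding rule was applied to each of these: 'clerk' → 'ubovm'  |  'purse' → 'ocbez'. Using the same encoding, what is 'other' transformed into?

The output letters match the input read backwards, each shifted +10: clerk reversed is krelc. Two steps: reverse the string, then apply a Caesar shift of +10.
On other: reverse → rehto; then shift: r+10=b, e+10=o, h+10=r, t+10=d, o+10=y.

bordy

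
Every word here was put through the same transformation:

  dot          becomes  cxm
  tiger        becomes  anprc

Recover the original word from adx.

Two steps: reverse the string, then apply a Caesar shift of +9.
Undoing it on adx: shift back: a−9=r, d−9=u, x−9=o → ruo; then reverse → our.

our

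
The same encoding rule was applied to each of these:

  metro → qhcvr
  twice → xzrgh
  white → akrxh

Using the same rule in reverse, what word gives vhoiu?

Shifts by position in metro: pos 0: m→q (+4), pos 1: e→h (+3), pos 2: t→c (+9), pos 3: r→v (+4), pos 4: o→r (+3) — repeating every 3. A repeating key of period 3 is used — shifts +4, +3, +9 over and over.
Decoding vhoiu: v−4=r, h−3=e, o−9=f, i−4=e, u−3=r.

refer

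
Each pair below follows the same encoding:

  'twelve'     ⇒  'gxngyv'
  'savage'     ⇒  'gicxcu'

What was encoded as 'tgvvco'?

The output letters match the input read backwards, each shifted +2: twelve reversed is evlewt. Two steps: reverse the string, then apply a Caesar shift of +2.
Undoing it on tgvvco: shift back: t−2=r, g−2=e, v−2=t, v−2=t, c−2=a, o−2=m → rettam; then reverse → matter.

matter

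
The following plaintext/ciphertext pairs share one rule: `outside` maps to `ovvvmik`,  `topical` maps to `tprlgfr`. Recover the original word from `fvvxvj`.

future

Letter i (0-indexed) is shifted by i+0, so successive shifts are 0, 1, 2, ….
Decoding fvvxvj: f−0=f, v−1=u, v−2=t, x−3=u, v−4=r, j−5=e.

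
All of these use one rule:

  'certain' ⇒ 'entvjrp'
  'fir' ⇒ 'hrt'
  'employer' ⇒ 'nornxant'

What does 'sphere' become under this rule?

urjntn

Two shifts are in play — +9 for a/e/i/o/u, +2 for every other letter.
Applying it to sphere: s(cons)+2=u, p(cons)+2=r, h(cons)+2=j, e(vowel)+9=n, r(cons)+2=t, e(vowel)+9=n.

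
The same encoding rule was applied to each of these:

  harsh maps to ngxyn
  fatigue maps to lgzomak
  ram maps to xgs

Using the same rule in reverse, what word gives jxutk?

Compare letters: h→n is +6, a→g is +6, r→x is +6 — a constant shift. Each letter is shifted forward by 6 in the alphabet (a Caesar shift of +6).
Decoding jxutk: j−6=d, x−6=r, u−6=o, t−6=n, k−6=e.

drone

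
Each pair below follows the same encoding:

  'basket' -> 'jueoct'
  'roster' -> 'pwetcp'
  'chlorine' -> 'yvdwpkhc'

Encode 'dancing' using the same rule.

Each letter's alphabet position (a=0..z=25) is mapped through 15·x+20 mod 26 — an affine cipher.
On dancing: d(3)→15·3+20≡13=n; a(0)→15·0+20≡20=u; n(13)→15·13+20≡7=h; c(2)→15·2+20≡24=y; i(8)→15·8+20≡10=k; n(13)→15·13+20≡7=h; g(6)→15·6+20≡6=g (all mod 26).

nuhykhg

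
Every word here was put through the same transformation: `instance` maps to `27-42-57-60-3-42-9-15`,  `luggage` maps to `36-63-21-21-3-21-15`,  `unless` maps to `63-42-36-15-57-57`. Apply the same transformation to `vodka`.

66-45-12-33-3

i(#9)→27 and n(#14)→42: differences scale by 3, so n = 3·pos + 0. Each letter becomes 3×(its alphabet position, a=1..z=26).
On vodka: v=22→66, o=15→45, d=4→12, k=11→33, a=1→3.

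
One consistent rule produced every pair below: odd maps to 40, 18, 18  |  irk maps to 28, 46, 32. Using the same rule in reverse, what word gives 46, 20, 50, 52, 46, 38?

return

o(#15)→40 and d(#4)→18: differences scale by 2, so n = 2·pos + 10. Each letter becomes 2×(its alphabet position, a=1..z=26) + 10.
Reversing it on 46, 20, 50, 52, 46, 38: 46→(46−10)÷2=18=r, 20→(20−10)÷2=5=e, 50→(50−10)÷2=20=t, 52→(52−10)÷2=21=u, 46→(46−10)÷2=18=r, 38→(38−10)÷2=14=n.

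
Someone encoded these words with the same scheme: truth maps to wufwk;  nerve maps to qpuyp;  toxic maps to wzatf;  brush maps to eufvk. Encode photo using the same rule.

The shift depends on letter class: consonant t→w is +3, but vowel u→f is +11. Vowels shift forward by 11 and consonants shift forward by 3.
Applying it to photo: p(cons)+3=s, h(cons)+3=k, o(vowel)+11=z, t(cons)+3=w, o(vowel)+11=z.

skzwz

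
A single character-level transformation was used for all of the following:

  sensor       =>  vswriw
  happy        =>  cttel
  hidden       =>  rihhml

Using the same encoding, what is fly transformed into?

Two steps: reverse the string, then apply a Caesar shift of +4.
On fly: reverse → ylf; then shift: y+4=c, l+4=p, f+4=j.

cpj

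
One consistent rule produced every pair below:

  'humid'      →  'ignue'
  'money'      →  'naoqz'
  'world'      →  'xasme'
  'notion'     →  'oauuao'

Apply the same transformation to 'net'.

oqu

The rule splits by letter class: vowels +12, consonants +1.
For net: n(cons)+1=o, e(vowel)+12=q, t(cons)+1=u.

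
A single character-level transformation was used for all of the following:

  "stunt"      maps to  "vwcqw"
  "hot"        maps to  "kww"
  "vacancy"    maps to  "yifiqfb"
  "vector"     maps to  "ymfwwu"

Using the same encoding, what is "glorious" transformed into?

jowuqwcv

Two shifts are in play — +8 for a/e/i/o/u, +3 for every other letter.
On glorious: g(cons)+3=j, l(cons)+3=o, o(vowel)+8=w, r(cons)+3=u, i(vowel)+8=q, o(vowel)+8=w, u(vowel)+8=c, s(cons)+3=v.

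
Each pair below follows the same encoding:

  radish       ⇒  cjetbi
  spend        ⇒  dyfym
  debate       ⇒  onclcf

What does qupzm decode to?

Shifts by position in radish: pos 0: r→c (+11), pos 1: a→j (+9), pos 2: d→e (+1), pos 3: i→t (+11), pos 4: s→b (+9), pos 5: h→i (+1) — repeating every 3. A repeating key of period 3 is used — shifts +11, +9, +1 over and over.
Undoing it on qupzm: q−11=f, u−9=l, p−1=o, z−11=o, m−9=d.

flood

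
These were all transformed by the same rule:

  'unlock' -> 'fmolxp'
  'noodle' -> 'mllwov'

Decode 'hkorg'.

Each pair mirrors across the alphabet (u↔f, n↔m, l↔o): positions sum to 25. Letters are reflected about the middle of the alphabet (position → 25−position): Atbash.
Undoing it on hkorg: h↔s, k↔p, o↔l, r↔i, g↔t.

split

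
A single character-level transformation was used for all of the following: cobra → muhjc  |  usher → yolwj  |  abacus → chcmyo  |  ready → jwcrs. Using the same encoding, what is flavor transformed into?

bfcduj

Treating letters as 0–25, the rule is x ↦ 5x + 2 (mod 26).
For flavor: f(5)→5·5+2≡1=b; l(11)→5·11+2≡5=f; a(0)→5·0+2≡2=c; v(21)→5·21+2≡3=d; o(14)→5·14+2≡20=u; r(17)→5·17+2≡9=j (all mod 26).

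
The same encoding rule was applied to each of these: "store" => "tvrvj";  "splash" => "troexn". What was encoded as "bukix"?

In store: s→t is +1, t→v is +2, o→r is +3, r→v is +4 — the shift increases by 1 each position. Each letter shifts forward by (position + 1), i.e. 1, 2, 3, … — the shift grows by one for each successive letter.
Decoding bukix: b−1=a, u−2=s, k−3=h, i−4=e, x−5=s.

ashes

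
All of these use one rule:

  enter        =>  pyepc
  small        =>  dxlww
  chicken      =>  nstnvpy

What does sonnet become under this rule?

Compare letters: e→p is +11, n→y is +11, t→e is +11 — a constant shift. This is a Caesar cipher with shift 11.
Applying it to sonnet: s+11=d, o+11=z, n+11=y, n+11=y, e+11=p, t+11=e.

dzyype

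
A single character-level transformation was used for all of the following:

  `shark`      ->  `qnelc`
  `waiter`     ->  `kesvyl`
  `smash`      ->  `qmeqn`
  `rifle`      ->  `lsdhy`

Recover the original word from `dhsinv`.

s(18)→q(16) and h(7)→n(13) fit y≡5x+4 (mod 26); the inverse of 5 mod 26 is 21. Treating letters as 0–25, the rule is x ↦ 5x + 4 (mod 26).
Undoing it on dhsinv: d(3)→21·(3−4)≡5=f; h(7)→21·(7−4)≡11=l; s(18)→21·(18−4)≡8=i; i(8)→21·(8−4)≡6=g; n(13)→21·(13−4)≡7=h; v(21)→21·(21−4)≡19=t (all mod 26).

flight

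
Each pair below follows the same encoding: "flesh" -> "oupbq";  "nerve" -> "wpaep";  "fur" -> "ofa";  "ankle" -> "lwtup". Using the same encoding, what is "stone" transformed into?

The shift depends on letter class: consonant f→o is +9, but vowel e→p is +11. Vowels shift forward by 11 and consonants shift forward by 9.
Applying it to stone: s(cons)+9=b, t(cons)+9=c, o(vowel)+11=z, n(cons)+9=w, e(vowel)+11=p.

bczwp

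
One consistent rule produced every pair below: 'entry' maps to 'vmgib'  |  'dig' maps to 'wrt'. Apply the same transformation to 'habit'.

szyrg

Each pair mirrors across the alphabet (e↔v, n↔m, t↔g): positions sum to 25. Each letter is replaced by its mirror in the alphabet: a↔z, b↔y, c↔x, and so on (the Atbash cipher).
For habit: h↔s, a↔z, b↔y, i↔r, t↔g.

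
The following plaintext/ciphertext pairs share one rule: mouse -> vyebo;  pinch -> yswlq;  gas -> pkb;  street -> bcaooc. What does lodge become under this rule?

Two shifts are in play — +10 for a/e/i/o/u, +9 for every other letter.
On lodge: l(cons)+9=u, o(vowel)+10=y, d(cons)+9=m, g(cons)+9=p, e(vowel)+10=o.

uympo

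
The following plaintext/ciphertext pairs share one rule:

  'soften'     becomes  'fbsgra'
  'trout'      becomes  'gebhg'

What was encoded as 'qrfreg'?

Compare letters: s→f is +13, o→b is +13, f→s is +13 — a constant shift. Each letter is shifted forward by 13 in the alphabet (a Caesar shift of +13).
Decoding qrfreg: q−13=d, r−13=e, f−13=s, r−13=e, e−13=r, g−13=t.

desert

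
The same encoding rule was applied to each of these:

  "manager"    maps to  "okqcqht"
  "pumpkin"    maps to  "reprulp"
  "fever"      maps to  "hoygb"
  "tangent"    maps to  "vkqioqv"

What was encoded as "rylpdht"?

Shifts by position in manager: pos 0: m→o (+2), pos 1: a→k (+10), pos 2: n→q (+3), pos 3: a→c (+2), pos 4: g→q (+10), pos 5: e→h (+3) — repeating every 3. The shifts repeat in a cycle of length 3: positions 0,1,… shift by +2, +10, +3, then the pattern repeats.
Undoing it on rylpdht: r−2=p, y−10=o, l−3=i, p−2=n, d−10=t, h−3=e, t−2=r.

pointer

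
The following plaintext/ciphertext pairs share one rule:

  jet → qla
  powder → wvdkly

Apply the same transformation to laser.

Compare letters: j→q is +7, e→l is +7, t→a is +7 — a constant shift. This is a Caesar cipher with shift 7.
On laser: l+7=s, a+7=h, s+7=z, e+7=l, r+7=y.

shzly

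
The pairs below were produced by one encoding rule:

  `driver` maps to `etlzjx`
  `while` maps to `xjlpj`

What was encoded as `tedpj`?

Letter i (0-indexed) is shifted by i+1, so successive shifts are 1, 2, 3, ….
Reversing it on tedpj: t−1=s, e−2=c, d−3=a, p−4=l, j−5=e.

scale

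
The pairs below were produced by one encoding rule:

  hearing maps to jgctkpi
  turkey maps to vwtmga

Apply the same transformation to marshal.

octujcn

Compare letters: h→j is +2, e→g is +2, a→c is +2 — a constant shift. Every letter moves 2 places later in the alphabet, wrapping around z→a.
For marshal: m+2=o, a+2=c, r+2=t, s+2=u, h+2=j, a+2=c, l+2=n.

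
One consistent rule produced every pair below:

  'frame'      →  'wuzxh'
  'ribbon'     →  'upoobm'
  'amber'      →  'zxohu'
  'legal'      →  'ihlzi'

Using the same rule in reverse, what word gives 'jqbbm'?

spoon

Each letter's alphabet position (a=0..z=25) is mapped through 15·x+25 mod 26 — an affine cipher.
Decoding jqbbm: j(9)→7·(9−25)≡18=s; q(16)→7·(16−25)≡15=p; b(1)→7·(1−25)≡14=o; b(1)→7·(1−25)≡14=o; m(12)→7·(12−25)≡13=n (all mod 26).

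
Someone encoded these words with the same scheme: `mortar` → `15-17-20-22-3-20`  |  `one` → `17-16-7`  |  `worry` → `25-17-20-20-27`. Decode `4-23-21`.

bus

The number is (letter's place in the alphabet, a=1) + 2.
Reversing it on 4-23-21: 4→(4−2)÷1=2=b, 23→(23−2)÷1=21=u, 21→(21−2)÷1=19=s.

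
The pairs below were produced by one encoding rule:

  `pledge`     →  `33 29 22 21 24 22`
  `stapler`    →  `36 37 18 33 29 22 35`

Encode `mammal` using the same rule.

30 18 30 30 18 29

p is letter #16 and maps to 33: an offset of 17. The number is (letter's place in the alphabet, a=1) + 17.
Applying it to mammal: m=13→30, a=1→18, m=13→30, m=13→30, a=1→18, l=12→29.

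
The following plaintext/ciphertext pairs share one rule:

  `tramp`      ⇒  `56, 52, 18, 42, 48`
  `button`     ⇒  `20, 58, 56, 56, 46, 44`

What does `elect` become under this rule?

The formula is n = 2×(alphabet index, a=1) + 16.
Applying it to elect: e=5→26, l=12→40, e=5→26, c=3→22, t=20→56.

26, 40, 26, 22, 56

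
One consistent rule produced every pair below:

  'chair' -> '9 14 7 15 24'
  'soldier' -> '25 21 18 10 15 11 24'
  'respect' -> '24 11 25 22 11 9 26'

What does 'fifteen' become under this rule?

12 15 12 26 11 11 20

c is letter #3 and maps to 9: an offset of 6. The number is (letter's place in the alphabet, a=1) + 6.
For fifteen: f=6→12, i=9→15, f=6→12, t=20→26, e=5→11, e=5→11, n=14→20.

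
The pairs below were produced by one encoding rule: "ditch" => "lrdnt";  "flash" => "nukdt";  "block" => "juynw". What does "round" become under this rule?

zxeyp

In ditch: d→l is +8, i→r is +9, t→d is +10, c→n is +11 — the shift increases by 1 each position. The shift increases by 1 at each position, starting from +8: 8, 9, 10, ….
For round: r+8=z, o+9=x, u+10=e, n+11=y, d+12=p.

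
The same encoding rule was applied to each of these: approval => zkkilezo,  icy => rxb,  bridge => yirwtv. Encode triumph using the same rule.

Each letter is replaced by its mirror in the alphabet: a↔z, b↔y, c↔x, and so on (the Atbash cipher).
Applying it to triumph: t↔g, r↔i, i↔r, u↔f, m↔n, p↔k, h↔s.

girfnks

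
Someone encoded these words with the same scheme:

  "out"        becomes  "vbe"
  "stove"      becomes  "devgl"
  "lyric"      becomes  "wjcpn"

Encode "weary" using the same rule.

hlhcj

The rule splits by letter class: vowels +7, consonants +11.
On weary: w(cons)+11=h, e(vowel)+7=l, a(vowel)+7=h, r(cons)+11=c, y(cons)+11=j.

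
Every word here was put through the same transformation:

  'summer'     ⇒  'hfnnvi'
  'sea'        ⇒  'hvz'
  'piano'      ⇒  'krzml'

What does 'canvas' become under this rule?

Each pair mirrors across the alphabet (s↔h, u↔f, m↔n): positions sum to 25. Letters are reflected about the middle of the alphabet (position → 25−position): Atbash.
For canvas: c↔x, a↔z, n↔m, v↔e, a↔z, s↔h.

xzmezh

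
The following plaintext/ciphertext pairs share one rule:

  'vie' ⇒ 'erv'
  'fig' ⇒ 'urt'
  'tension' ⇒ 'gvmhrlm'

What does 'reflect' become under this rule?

Each pair mirrors across the alphabet (v↔e, i↔r, e↔v): positions sum to 25. This is the alphabet-reversal cipher (Atbash): a becomes z, b becomes y, etc.
For reflect: r↔i, e↔v, f↔u, l↔o, e↔v, c↔x, t↔g.

ivuovxg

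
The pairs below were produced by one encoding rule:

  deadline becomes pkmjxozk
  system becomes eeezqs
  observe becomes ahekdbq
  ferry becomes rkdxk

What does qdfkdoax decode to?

It's a Vigenère-style cipher with numeric key [12,6]: position i shifts by key[i mod 2].
Reversing it on qdfkdoax: q−12=e, d−6=x, f−12=t, k−6=e, d−12=r, o−6=i, a−12=o, x−6=r.

exterior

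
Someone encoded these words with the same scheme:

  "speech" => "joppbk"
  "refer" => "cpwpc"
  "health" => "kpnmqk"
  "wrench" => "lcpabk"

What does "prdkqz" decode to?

eighty

Treating letters as 0–25, the rule is x ↦ 7x + 13 (mod 26).
Reversing it on prdkqz: p(15)→15·(15−13)≡4=e; r(17)→15·(17−13)≡8=i; d(3)→15·(3−13)≡6=g; k(10)→15·(10−13)≡7=h; q(16)→15·(16−13)≡19=t; z(25)→15·(25−13)≡24=y (all mod 26).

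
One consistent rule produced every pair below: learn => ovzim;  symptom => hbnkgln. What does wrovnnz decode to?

Each pair mirrors across the alphabet (l↔o, e↔v, a↔z): positions sum to 25. Letters are reflected about the middle of the alphabet (position → 25−position): Atbash.
Undoing it on wrovnnz: w↔d, r↔i, o↔l, v↔e, n↔m, n↔m, z↔a.

dilemma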